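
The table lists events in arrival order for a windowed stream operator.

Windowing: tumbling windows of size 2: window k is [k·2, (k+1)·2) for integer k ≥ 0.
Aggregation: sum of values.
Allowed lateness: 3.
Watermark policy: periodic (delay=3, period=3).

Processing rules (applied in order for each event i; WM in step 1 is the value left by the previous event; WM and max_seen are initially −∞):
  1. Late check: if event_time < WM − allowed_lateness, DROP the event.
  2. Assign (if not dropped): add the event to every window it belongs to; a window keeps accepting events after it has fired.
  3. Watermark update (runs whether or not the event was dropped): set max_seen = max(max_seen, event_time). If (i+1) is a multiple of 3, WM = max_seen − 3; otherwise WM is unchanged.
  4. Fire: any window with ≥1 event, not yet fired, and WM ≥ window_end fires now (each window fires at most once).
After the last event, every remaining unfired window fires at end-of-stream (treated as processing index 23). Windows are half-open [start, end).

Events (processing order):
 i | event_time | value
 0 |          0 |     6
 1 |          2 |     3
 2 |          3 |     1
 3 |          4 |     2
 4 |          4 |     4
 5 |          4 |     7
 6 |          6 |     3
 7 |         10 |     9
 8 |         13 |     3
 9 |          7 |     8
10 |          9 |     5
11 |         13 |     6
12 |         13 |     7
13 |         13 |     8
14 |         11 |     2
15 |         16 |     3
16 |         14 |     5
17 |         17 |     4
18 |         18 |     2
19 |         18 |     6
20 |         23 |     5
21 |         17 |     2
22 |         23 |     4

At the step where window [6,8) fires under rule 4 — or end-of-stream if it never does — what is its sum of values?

3

i=0 t=0 v=6: → [0,2); WM=−∞
i=1 t=2 v=3: → [2,4); WM=−∞
i=2 t=3 v=1: → [2,4); WM=0
i=3 t=4 v=2: → [4,6); WM=0
i=4 t=4 v=4: → [4,6); WM=0
i=5 t=4 v=7: → [4,6); WM=1
i=6 t=6 v=3: → [6,8); WM=1
i=7 t=10 v=9: → [10,12); WM=1
i=8 t=13 v=3: → [12,14); WM=10; [0,2) fires=6 [2,4) fires=4 [4,6) fires=13 [6,8) fires=3
i=9 t=7 v=8: → [6,8); WM=10
i=10 t=9 v=5: → [8,10); WM=10; [8,10) fires=5
i=11 t=13 v=6: → [12,14); WM=10
i=12 t=13 v=7: → [12,14); WM=10
i=13 t=13 v=8: → [12,14); WM=10
i=14 t=11 v=2: → [10,12); WM=10
i=15 t=16 v=3: → [16,18); WM=10
i=16 t=14 v=5: → [14,16); WM=10
i=17 t=17 v=4: → [16,18); WM=14; [10,12) fires=11 [12,14) fires=24
i=18 t=18 v=2: → [18,20); WM=14
i=19 t=18 v=6: → [18,20); WM=14
i=20 t=23 v=5: → [22,24); WM=20; [14,16) fires=5 [16,18) fires=7 [18,20) fires=8
i=21 t=17 v=2: → [16,18); WM=20
i=22 t=23 v=4: → [22,24); WM=20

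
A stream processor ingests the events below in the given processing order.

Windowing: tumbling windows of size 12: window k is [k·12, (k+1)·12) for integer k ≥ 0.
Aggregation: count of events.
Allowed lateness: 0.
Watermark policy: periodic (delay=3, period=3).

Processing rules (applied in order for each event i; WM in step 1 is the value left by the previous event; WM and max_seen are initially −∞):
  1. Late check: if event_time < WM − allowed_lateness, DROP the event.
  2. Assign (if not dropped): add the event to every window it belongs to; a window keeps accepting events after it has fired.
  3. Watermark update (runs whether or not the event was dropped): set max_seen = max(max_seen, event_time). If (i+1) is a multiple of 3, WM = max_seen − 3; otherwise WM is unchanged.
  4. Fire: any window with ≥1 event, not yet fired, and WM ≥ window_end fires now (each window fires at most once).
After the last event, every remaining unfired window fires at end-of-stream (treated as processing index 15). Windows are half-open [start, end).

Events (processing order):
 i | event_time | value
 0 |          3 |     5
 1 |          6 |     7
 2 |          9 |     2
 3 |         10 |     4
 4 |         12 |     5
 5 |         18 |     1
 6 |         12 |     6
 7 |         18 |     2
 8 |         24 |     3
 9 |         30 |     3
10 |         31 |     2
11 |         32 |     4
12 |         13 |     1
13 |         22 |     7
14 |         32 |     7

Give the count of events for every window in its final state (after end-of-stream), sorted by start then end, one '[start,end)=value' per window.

i=0 t=3 v=5: → [0,12); WM=−∞
i=1 t=6 v=7: → [0,12); WM=−∞
i=2 t=9 v=2: → [0,12); WM=6
i=3 t=10 v=4: → [0,12); WM=6
i=4 t=12 v=5: → [12,24); WM=6
i=5 t=18 v=1: → [12,24); WM=15; [0,12) fires=4
i=6 t=12 v=6: DROP (t<15-0); WM=15
i=7 t=18 v=2: → [12,24); WM=15
i=8 t=24 v=3: → [24,36); WM=21
i=9 t=30 v=3: → [24,36); WM=21
i=10 t=31 v=2: → [24,36); WM=21
i=11 t=32 v=4: → [24,36); WM=29; [12,24) fires=3
i=12 t=13 v=1: DROP (t<29-0); WM=29
i=13 t=22 v=7: DROP (t<29-0); WM=29
i=14 t=32 v=7: → [24,36); WM=29

[0,12)=4 [12,24)=3 [24,36)=5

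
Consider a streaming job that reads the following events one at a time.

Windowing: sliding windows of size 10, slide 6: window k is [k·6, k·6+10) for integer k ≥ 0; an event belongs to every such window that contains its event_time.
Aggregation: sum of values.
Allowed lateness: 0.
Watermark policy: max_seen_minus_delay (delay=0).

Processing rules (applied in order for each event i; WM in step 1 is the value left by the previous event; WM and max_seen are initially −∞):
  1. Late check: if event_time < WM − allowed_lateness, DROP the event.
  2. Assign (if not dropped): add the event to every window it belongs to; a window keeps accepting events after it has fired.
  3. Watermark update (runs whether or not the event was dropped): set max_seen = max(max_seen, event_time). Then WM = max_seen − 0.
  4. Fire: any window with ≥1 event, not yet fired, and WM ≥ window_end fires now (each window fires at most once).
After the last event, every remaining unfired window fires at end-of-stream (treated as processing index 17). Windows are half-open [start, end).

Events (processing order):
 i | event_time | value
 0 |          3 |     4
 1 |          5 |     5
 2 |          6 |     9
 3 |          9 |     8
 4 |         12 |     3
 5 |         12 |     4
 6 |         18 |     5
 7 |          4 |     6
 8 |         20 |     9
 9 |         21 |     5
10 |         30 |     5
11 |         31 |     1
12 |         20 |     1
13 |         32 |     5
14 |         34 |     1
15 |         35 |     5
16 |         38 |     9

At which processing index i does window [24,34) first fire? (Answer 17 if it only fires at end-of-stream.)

14

i=0 t=3 v=4: → [0,10); WM=3
i=1 t=5 v=5: → [0,10); WM=5
i=2 t=6 v=9: → [6,16),[0,10); WM=6
i=3 t=9 v=8: → [6,16),[0,10); WM=9
i=4 t=12 v=3: → [12,22),[6,16); WM=12; [0,10) fires=26
i=5 t=12 v=4: → [12,22),[6,16); WM=12
i=6 t=18 v=5: → [18,28),[12,22); WM=18; [6,16) fires=24
i=7 t=4 v=6: DROP (t<18-0); WM=18
i=8 t=20 v=9: → [18,28),[12,22); WM=20
i=9 t=21 v=5: → [18,28),[12,22); WM=21
i=10 t=30 v=5: → [30,40),[24,34); WM=30; [12,22) fires=26 [18,28) fires=19
i=11 t=31 v=1: → [30,40),[24,34); WM=31
i=12 t=20 v=1: DROP (t<31-0); WM=31
i=13 t=32 v=5: → [30,40),[24,34); WM=32
i=14 t=34 v=1: → [30,40); WM=34; [24,34) fires=11
i=15 t=35 v=5: → [30,40); WM=35
i=16 t=38 v=9: → [36,46),[30,40); WM=38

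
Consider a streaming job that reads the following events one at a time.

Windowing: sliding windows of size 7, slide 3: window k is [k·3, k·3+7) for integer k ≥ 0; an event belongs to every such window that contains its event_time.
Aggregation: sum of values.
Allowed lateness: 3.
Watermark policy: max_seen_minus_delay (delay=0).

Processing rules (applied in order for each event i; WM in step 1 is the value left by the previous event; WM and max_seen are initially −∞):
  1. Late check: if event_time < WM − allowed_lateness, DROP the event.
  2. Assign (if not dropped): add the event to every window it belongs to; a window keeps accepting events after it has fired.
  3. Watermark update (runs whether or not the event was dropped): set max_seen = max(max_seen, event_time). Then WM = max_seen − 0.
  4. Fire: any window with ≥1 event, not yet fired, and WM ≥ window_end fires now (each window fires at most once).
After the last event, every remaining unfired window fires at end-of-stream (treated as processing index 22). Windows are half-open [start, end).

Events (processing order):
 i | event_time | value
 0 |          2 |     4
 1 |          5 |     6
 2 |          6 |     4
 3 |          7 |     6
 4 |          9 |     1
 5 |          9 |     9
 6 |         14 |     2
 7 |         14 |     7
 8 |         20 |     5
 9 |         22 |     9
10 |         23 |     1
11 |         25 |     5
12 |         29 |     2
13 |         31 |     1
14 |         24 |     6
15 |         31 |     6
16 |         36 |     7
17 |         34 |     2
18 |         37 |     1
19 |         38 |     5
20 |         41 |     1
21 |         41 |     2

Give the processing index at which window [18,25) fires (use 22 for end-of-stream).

11

i=0 t=2 v=4: → [0,7); WM=2
i=1 t=5 v=6: → [3,10),[0,7); WM=5
i=2 t=6 v=4: → [6,13),[3,10),[0,7); WM=6
i=3 t=7 v=6: → [6,13),[3,10); WM=7; [0,7) fires=14
i=4 t=9 v=1: → [9,16),[6,13),[3,10); WM=9
i=5 t=9 v=9: → [9,16),[6,13),[3,10); WM=9
i=6 t=14 v=2: → [12,19),[9,16); WM=14; [3,10) fires=26 [6,13) fires=20
i=7 t=14 v=7: → [12,19),[9,16); WM=14
i=8 t=20 v=5: → [18,25),[15,22); WM=20; [9,16) fires=19 [12,19) fires=9
i=9 t=22 v=9: → [21,28),[18,25); WM=22; [15,22) fires=5
i=10 t=23 v=1: → [21,28),[18,25); WM=23
i=11 t=25 v=5: → [24,31),[21,28); WM=25; [18,25) fires=15
i=12 t=29 v=2: → [27,34),[24,31); WM=29; [21,28) fires=15
i=13 t=31 v=1: → [30,37),[27,34); WM=31; [24,31) fires=7
i=14 t=24 v=6: DROP (t<31-3); WM=31
i=15 t=31 v=6: → [30,37),[27,34); WM=31
i=16 t=36 v=7: → [36,43),[33,40),[30,37); WM=36; [27,34) fires=9
i=17 t=34 v=2: → [33,40),[30,37); WM=36
i=18 t=37 v=1: → [36,43),[33,40); WM=37; [30,37) fires=16
i=19 t=38 v=5: → [36,43),[33,40); WM=38
i=20 t=41 v=1: → [39,46),[36,43); WM=41; [33,40) fires=15
i=21 t=41 v=2: → [39,46),[36,43); WM=41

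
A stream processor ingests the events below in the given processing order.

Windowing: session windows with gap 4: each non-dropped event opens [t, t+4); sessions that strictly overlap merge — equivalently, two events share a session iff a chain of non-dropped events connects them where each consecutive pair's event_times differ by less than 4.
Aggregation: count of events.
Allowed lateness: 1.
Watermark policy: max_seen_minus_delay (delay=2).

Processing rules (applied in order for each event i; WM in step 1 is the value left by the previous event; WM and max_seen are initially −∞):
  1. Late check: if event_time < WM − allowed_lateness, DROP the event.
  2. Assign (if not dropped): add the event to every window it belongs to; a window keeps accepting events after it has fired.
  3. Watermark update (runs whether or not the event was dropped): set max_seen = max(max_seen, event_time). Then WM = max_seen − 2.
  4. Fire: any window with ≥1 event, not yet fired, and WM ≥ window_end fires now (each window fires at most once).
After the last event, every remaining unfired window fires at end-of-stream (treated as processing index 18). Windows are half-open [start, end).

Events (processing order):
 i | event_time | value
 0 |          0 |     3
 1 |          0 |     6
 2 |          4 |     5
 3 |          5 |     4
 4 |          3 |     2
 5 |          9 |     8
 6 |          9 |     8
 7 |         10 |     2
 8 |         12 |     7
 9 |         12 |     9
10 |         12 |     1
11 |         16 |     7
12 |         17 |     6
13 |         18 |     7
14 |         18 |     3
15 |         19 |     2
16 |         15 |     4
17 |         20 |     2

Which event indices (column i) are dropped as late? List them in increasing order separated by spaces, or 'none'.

i=0 t=0 v=3: → [0,4); WM=-2
i=1 t=0 v=6: → [0,4); WM=-2
i=2 t=4 v=5: → [4,8); WM=2
i=3 t=5 v=4: → [4,9); WM=3
i=4 t=3 v=2: → [0,9); WM=3
i=5 t=9 v=8: → [9,13); WM=7
i=6 t=9 v=8: → [9,13); WM=7
i=7 t=10 v=2: → [9,14); WM=8
i=8 t=12 v=7: → [9,16); WM=10
i=9 t=12 v=9: → [9,16); WM=10
i=10 t=12 v=1: → [9,16); WM=10
i=11 t=16 v=7: → [16,20); WM=14
i=12 t=17 v=6: → [16,21); WM=15
i=13 t=18 v=7: → [16,22); WM=16
i=14 t=18 v=3: → [16,22); WM=16
i=15 t=19 v=2: → [16,23); WM=17
i=16 t=15 v=4: DROP (t<17-1); WM=17
i=17 t=20 v=2: → [16,24); WM=18

16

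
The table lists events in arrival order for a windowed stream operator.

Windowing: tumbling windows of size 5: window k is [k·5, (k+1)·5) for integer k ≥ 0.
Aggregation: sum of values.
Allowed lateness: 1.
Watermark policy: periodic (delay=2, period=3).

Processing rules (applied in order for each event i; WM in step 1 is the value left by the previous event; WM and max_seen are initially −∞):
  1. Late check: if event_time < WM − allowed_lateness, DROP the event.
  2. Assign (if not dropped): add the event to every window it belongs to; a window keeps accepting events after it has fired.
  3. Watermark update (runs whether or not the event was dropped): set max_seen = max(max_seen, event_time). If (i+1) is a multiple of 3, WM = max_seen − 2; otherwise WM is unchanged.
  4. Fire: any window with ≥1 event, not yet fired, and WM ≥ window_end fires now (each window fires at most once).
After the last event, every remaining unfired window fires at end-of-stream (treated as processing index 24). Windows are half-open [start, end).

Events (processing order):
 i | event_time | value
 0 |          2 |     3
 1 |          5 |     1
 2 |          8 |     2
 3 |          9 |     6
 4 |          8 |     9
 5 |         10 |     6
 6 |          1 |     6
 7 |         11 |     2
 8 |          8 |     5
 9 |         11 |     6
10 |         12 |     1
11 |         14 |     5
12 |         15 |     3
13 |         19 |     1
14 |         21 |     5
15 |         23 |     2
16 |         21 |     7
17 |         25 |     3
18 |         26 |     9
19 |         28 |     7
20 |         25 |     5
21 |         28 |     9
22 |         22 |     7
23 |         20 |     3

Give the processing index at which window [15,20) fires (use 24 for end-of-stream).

17

i=0 t=2 v=3: → [0,5); WM=−∞
i=1 t=5 v=1: → [5,10); WM=−∞
i=2 t=8 v=2: → [5,10); WM=6; [0,5) fires=3
i=3 t=9 v=6: → [5,10); WM=6
i=4 t=8 v=9: → [5,10); WM=6
i=5 t=10 v=6: → [10,15); WM=8
i=6 t=1 v=6: DROP (t<8-1); WM=8
i=7 t=11 v=2: → [10,15); WM=8
i=8 t=8 v=5: → [5,10); WM=9
i=9 t=11 v=6: → [10,15); WM=9
i=10 t=12 v=1: → [10,15); WM=9
i=11 t=14 v=5: → [10,15); WM=12; [5,10) fires=23
i=12 t=15 v=3: → [15,20); WM=12
i=13 t=19 v=1: → [15,20); WM=12
i=14 t=21 v=5: → [20,25); WM=19; [10,15) fires=20
i=15 t=23 v=2: → [20,25); WM=19
i=16 t=21 v=7: → [20,25); WM=19
i=17 t=25 v=3: → [25,30); WM=23; [15,20) fires=4
i=18 t=26 v=9: → [25,30); WM=23
i=19 t=28 v=7: → [25,30); WM=23
i=20 t=25 v=5: → [25,30); WM=26; [20,25) fires=14
i=21 t=28 v=9: → [25,30); WM=26
i=22 t=22 v=7: DROP (t<26-1); WM=26
i=23 t=20 v=3: DROP (t<26-1); WM=26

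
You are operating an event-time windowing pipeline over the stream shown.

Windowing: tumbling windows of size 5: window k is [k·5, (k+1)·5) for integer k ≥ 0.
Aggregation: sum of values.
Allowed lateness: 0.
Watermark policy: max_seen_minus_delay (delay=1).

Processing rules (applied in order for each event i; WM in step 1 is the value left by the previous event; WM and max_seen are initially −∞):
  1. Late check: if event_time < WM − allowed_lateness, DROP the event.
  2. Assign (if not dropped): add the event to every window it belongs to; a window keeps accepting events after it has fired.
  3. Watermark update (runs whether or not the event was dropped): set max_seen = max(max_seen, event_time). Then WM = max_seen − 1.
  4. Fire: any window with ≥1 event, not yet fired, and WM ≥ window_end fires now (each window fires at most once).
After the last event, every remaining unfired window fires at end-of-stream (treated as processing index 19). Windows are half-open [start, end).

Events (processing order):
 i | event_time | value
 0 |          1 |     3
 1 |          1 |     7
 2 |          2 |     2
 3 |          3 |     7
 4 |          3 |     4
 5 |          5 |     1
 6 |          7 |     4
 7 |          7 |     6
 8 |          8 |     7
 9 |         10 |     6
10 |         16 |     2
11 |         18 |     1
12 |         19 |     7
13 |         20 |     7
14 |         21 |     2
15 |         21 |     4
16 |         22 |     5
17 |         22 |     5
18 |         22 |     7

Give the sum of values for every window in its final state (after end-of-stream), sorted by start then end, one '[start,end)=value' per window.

i=0 t=1 v=3: → [0,5); WM=0
i=1 t=1 v=7: → [0,5); WM=0
i=2 t=2 v=2: → [0,5); WM=1
i=3 t=3 v=7: → [0,5); WM=2
i=4 t=3 v=4: → [0,5); WM=2
i=5 t=5 v=1: → [5,10); WM=4
i=6 t=7 v=4: → [5,10); WM=6; [0,5) fires=23
i=7 t=7 v=6: → [5,10); WM=6
i=8 t=8 v=7: → [5,10); WM=7
i=9 t=10 v=6: → [10,15); WM=9
i=10 t=16 v=2: → [15,20); WM=15; [5,10) fires=18 [10,15) fires=6
i=11 t=18 v=1: → [15,20); WM=17
i=12 t=19 v=7: → [15,20); WM=18
i=13 t=20 v=7: → [20,25); WM=19
i=14 t=21 v=2: → [20,25); WM=20; [15,20) fires=10
i=15 t=21 v=4: → [20,25); WM=20
i=16 t=22 v=5: → [20,25); WM=21
i=17 t=22 v=5: → [20,25); WM=21
i=18 t=22 v=7: → [20,25); WM=21

[0,5)=23 [5,10)=18 [10,15)=6 [15,20)=10 [20,25)=30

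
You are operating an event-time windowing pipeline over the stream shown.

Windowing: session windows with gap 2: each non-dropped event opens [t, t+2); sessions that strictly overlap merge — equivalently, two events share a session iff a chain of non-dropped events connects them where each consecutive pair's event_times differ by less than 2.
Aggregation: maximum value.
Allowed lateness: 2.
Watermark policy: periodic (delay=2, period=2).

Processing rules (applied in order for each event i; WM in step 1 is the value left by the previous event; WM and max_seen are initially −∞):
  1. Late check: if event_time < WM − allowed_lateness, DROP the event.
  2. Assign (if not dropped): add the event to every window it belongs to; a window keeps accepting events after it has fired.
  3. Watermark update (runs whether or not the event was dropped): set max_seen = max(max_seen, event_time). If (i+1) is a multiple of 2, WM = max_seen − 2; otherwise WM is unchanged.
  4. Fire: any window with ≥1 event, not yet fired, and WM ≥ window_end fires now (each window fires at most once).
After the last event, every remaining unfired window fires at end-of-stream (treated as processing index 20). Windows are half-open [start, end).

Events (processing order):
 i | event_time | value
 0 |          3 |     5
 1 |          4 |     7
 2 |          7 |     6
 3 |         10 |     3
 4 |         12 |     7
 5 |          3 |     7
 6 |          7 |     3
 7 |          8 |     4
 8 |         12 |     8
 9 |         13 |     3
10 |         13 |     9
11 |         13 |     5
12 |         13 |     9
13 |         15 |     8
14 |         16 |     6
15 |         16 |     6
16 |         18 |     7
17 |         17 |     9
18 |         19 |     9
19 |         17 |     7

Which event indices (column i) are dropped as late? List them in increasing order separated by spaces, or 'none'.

5 6

i=0 t=3 v=5: → [3,5); WM=−∞
i=1 t=4 v=7: → [3,6); WM=2
i=2 t=7 v=6: → [7,9); WM=2
i=3 t=10 v=3: → [10,12); WM=8
i=4 t=12 v=7: → [12,14); WM=8
i=5 t=3 v=7: DROP (t<8-2); WM=10
i=6 t=7 v=3: DROP (t<10-2); WM=10
i=7 t=8 v=4: → [7,10); WM=10
i=8 t=12 v=8: → [12,14); WM=10
i=9 t=13 v=3: → [12,15); WM=11
i=10 t=13 v=9: → [12,15); WM=11
i=11 t=13 v=5: → [12,15); WM=11
i=12 t=13 v=9: → [12,15); WM=11
i=13 t=15 v=8: → [15,17); WM=13
i=14 t=16 v=6: → [15,18); WM=13
i=15 t=16 v=6: → [15,18); WM=14
i=16 t=18 v=7: → [18,20); WM=14
i=17 t=17 v=9: → [15,20); WM=16
i=18 t=19 v=9: → [15,21); WM=16
i=19 t=17 v=7: → [15,21); WM=17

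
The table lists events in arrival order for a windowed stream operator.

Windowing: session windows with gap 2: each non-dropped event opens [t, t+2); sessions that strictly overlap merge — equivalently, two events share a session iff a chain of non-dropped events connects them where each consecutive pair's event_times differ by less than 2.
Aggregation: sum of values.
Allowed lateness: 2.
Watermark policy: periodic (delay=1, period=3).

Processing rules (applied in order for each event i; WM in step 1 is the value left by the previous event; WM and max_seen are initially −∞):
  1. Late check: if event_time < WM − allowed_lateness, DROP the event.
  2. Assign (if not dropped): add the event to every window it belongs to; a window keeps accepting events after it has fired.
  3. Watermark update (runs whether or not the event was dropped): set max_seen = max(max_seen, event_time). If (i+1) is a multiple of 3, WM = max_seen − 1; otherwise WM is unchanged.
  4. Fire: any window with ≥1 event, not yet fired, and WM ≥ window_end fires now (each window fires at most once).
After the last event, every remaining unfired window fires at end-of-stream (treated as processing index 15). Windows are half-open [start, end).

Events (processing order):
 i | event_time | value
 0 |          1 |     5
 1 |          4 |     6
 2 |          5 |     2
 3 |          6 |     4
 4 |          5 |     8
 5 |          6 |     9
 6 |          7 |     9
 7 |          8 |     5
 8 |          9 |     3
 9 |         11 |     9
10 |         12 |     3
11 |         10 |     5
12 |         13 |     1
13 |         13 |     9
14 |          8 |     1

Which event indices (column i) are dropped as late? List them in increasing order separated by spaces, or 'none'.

i=0 t=1 v=5: → [1,3); WM=−∞
i=1 t=4 v=6: → [4,6); WM=−∞
i=2 t=5 v=2: → [4,7); WM=4
i=3 t=6 v=4: → [4,8); WM=4
i=4 t=5 v=8: → [4,8); WM=4
i=5 t=6 v=9: → [4,8); WM=5
i=6 t=7 v=9: → [4,9); WM=5
i=7 t=8 v=5: → [4,10); WM=5
i=8 t=9 v=3: → [4,11); WM=8
i=9 t=11 v=9: → [11,13); WM=8
i=10 t=12 v=3: → [11,14); WM=8
i=11 t=10 v=5: → [4,14); WM=11
i=12 t=13 v=1: → [4,15); WM=11
i=13 t=13 v=9: → [4,15); WM=11
i=14 t=8 v=1: DROP (t<11-2); WM=12

14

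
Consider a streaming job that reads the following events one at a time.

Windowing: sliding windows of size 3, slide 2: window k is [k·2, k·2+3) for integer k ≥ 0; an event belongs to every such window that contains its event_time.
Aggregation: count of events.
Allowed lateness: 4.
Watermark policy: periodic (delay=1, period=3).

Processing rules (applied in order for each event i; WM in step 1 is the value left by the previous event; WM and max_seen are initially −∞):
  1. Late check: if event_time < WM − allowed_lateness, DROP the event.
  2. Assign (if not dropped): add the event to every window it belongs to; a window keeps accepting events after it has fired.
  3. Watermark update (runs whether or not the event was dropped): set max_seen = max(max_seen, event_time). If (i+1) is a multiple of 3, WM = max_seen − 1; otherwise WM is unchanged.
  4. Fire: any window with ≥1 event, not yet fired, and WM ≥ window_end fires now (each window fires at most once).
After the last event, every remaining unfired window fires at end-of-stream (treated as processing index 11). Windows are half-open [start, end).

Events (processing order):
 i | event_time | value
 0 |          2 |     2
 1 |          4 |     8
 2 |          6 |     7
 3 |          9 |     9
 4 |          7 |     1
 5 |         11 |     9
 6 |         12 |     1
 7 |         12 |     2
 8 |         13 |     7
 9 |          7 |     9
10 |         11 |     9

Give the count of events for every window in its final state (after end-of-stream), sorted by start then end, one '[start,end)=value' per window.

i=0 t=2 v=2: → [2,5),[0,3); WM=−∞
i=1 t=4 v=8: → [4,7),[2,5); WM=−∞
i=2 t=6 v=7: → [6,9),[4,7); WM=5; [0,3) fires=1 [2,5) fires=2
i=3 t=9 v=9: → [8,11); WM=5
i=4 t=7 v=1: → [6,9); WM=5
i=5 t=11 v=9: → [10,13); WM=10; [4,7) fires=2 [6,9) fires=2
i=6 t=12 v=1: → [12,15),[10,13); WM=10
i=7 t=12 v=2: → [12,15),[10,13); WM=10
i=8 t=13 v=7: → [12,15); WM=12; [8,11) fires=1
i=9 t=7 v=9: DROP (t<12-4); WM=12
i=10 t=11 v=9: → [10,13); WM=12

[0,3)=1 [2,5)=2 [4,7)=2 [6,9)=2 [8,11)=1 [10,13)=4 [12,15)=3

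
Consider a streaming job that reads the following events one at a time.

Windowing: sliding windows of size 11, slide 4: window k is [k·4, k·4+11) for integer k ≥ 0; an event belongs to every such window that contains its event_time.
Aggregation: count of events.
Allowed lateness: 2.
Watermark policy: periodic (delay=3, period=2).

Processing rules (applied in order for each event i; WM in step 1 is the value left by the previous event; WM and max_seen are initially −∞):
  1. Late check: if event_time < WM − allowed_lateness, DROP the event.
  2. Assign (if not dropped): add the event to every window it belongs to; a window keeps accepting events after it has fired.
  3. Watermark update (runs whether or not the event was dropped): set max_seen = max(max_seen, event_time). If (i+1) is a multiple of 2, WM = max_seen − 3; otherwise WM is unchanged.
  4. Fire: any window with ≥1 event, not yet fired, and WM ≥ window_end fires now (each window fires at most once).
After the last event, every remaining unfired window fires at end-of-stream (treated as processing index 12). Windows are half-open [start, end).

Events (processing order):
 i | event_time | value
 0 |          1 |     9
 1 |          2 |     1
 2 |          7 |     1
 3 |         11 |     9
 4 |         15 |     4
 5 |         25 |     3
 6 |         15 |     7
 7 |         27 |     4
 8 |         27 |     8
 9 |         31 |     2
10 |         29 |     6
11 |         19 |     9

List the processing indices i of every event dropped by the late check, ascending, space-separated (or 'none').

i=0 t=1 v=9: → [0,11); WM=−∞
i=1 t=2 v=1: → [0,11); WM=-1
i=2 t=7 v=1: → [4,15),[0,11); WM=-1
i=3 t=11 v=9: → [8,19),[4,15); WM=8
i=4 t=15 v=4: → [12,23),[8,19); WM=8
i=5 t=25 v=3: → [24,35),[20,31),[16,27); WM=22; [0,11) fires=3 [4,15) fires=2 [8,19) fires=2
i=6 t=15 v=7: DROP (t<22-2); WM=22
i=7 t=27 v=4: → [24,35),[20,31); WM=24; [12,23) fires=1
i=8 t=27 v=8: → [24,35),[20,31); WM=24
i=9 t=31 v=2: → [28,39),[24,35); WM=28; [16,27) fires=1
i=10 t=29 v=6: → [28,39),[24,35),[20,31); WM=28
i=11 t=19 v=9: DROP (t<28-2); WM=28

6 11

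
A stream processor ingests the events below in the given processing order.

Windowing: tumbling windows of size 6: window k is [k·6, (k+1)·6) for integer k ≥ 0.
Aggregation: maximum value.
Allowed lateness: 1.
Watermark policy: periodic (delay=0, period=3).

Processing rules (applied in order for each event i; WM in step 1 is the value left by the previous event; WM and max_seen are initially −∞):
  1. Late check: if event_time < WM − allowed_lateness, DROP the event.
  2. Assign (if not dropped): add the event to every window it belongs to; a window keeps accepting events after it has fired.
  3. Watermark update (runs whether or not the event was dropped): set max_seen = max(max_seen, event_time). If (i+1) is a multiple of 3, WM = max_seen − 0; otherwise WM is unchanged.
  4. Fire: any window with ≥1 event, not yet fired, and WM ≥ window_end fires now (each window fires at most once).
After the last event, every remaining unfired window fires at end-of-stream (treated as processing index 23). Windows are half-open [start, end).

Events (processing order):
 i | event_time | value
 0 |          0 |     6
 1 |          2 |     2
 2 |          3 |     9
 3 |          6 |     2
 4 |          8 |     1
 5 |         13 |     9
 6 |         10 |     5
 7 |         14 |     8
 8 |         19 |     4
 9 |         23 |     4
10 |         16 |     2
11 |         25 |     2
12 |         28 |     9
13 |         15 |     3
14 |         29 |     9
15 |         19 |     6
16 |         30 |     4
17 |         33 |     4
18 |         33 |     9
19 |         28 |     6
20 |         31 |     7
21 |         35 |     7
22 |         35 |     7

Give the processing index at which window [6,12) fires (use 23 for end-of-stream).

5

i=0 t=0 v=6: → [0,6); WM=−∞
i=1 t=2 v=2: → [0,6); WM=−∞
i=2 t=3 v=9: → [0,6); WM=3
i=3 t=6 v=2: → [6,12); WM=3
i=4 t=8 v=1: → [6,12); WM=3
i=5 t=13 v=9: → [12,18); WM=13; [0,6) fires=9 [6,12) fires=2
i=6 t=10 v=5: DROP (t<13-1); WM=13
i=7 t=14 v=8: → [12,18); WM=13
i=8 t=19 v=4: → [18,24); WM=19; [12,18) fires=9
i=9 t=23 v=4: → [18,24); WM=19
i=10 t=16 v=2: DROP (t<19-1); WM=19
i=11 t=25 v=2: → [24,30); WM=25; [18,24) fires=4
i=12 t=28 v=9: → [24,30); WM=25
i=13 t=15 v=3: DROP (t<25-1); WM=25
i=14 t=29 v=9: → [24,30); WM=29
i=15 t=19 v=6: DROP (t<29-1); WM=29
i=16 t=30 v=4: → [30,36); WM=29
i=17 t=33 v=4: → [30,36); WM=33; [24,30) fires=9
i=18 t=33 v=9: → [30,36); WM=33
i=19 t=28 v=6: DROP (t<33-1); WM=33
i=20 t=31 v=7: DROP (t<33-1); WM=33
i=21 t=35 v=7: → [30,36); WM=33
i=22 t=35 v=7: → [30,36); WM=33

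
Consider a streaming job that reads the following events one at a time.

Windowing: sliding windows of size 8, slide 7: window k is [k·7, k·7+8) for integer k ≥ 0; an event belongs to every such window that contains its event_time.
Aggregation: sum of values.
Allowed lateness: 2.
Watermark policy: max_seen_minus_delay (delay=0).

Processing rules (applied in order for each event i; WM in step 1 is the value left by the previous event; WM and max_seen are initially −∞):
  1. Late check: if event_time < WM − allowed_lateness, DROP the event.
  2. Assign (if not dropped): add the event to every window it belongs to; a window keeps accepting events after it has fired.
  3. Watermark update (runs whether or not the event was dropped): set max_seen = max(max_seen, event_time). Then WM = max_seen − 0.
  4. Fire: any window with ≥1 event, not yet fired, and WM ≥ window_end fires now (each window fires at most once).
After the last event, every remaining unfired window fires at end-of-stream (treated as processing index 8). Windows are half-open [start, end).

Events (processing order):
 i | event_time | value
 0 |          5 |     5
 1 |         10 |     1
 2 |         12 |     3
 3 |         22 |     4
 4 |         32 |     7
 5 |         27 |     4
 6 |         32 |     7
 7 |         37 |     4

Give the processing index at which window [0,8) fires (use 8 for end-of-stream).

1

i=0 t=5 v=5: → [0,8); WM=5
i=1 t=10 v=1: → [7,15); WM=10; [0,8) fires=5
i=2 t=12 v=3: → [7,15); WM=12
i=3 t=22 v=4: → [21,29); WM=22; [7,15) fires=4
i=4 t=32 v=7: → [28,36); WM=32; [21,29) fires=4
i=5 t=27 v=4: DROP (t<32-2); WM=32
i=6 t=32 v=7: → [28,36); WM=32
i=7 t=37 v=4: → [35,43); WM=37; [28,36) fires=14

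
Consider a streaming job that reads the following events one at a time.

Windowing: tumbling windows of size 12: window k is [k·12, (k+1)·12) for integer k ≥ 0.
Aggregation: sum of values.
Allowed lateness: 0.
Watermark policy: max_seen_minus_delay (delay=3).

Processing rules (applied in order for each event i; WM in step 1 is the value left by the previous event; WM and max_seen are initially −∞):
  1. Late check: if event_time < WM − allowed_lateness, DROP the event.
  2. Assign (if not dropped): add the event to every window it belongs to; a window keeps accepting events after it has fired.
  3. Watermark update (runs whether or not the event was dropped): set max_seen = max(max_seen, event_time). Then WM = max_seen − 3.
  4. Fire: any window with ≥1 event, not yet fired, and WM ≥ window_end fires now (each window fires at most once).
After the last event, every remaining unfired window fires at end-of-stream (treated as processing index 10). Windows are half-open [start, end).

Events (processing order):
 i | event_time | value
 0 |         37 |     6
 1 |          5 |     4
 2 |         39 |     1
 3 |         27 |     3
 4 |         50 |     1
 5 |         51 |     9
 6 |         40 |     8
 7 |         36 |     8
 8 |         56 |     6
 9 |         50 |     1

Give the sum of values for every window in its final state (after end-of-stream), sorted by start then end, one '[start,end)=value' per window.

[36,48)=7 [48,60)=16

i=0 t=37 v=6: → [36,48); WM=34
i=1 t=5 v=4: DROP (t<34-0); WM=34
i=2 t=39 v=1: → [36,48); WM=36
i=3 t=27 v=3: DROP (t<36-0); WM=36
i=4 t=50 v=1: → [48,60); WM=47
i=5 t=51 v=9: → [48,60); WM=48; [36,48) fires=7
i=6 t=40 v=8: DROP (t<48-0); WM=48
i=7 t=36 v=8: DROP (t<48-0); WM=48
i=8 t=56 v=6: → [48,60); WM=53
i=9 t=50 v=1: DROP (t<53-0); WM=53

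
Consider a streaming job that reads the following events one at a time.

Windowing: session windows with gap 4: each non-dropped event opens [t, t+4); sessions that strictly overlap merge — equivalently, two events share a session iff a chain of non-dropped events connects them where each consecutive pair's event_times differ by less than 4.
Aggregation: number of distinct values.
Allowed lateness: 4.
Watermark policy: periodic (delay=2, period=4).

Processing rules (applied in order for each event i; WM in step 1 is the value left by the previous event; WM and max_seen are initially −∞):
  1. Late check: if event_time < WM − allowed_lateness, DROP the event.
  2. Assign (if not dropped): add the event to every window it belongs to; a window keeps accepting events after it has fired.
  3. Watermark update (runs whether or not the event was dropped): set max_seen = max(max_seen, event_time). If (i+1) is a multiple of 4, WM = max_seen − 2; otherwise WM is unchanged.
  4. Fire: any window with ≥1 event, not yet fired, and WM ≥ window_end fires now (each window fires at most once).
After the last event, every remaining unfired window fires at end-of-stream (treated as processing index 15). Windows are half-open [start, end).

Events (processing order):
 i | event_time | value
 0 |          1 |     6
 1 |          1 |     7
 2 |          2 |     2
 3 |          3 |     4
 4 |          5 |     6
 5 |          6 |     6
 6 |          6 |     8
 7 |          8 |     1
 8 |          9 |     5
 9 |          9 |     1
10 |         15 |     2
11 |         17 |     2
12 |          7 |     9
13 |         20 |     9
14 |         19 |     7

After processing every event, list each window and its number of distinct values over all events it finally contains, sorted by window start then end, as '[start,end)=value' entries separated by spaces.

[1,13)=7 [15,24)=3

i=0 t=1 v=6: → [1,5); WM=−∞
i=1 t=1 v=7: → [1,5); WM=−∞
i=2 t=2 v=2: → [1,6); WM=−∞
i=3 t=3 v=4: → [1,7); WM=1
i=4 t=5 v=6: → [1,9); WM=1
i=5 t=6 v=6: → [1,10); WM=1
i=6 t=6 v=8: → [1,10); WM=1
i=7 t=8 v=1: → [1,12); WM=6
i=8 t=9 v=5: → [1,13); WM=6
i=9 t=9 v=1: → [1,13); WM=6
i=10 t=15 v=2: → [15,19); WM=6
i=11 t=17 v=2: → [15,21); WM=15
i=12 t=7 v=9: DROP (t<15-4); WM=15
i=13 t=20 v=9: → [15,24); WM=15
i=14 t=19 v=7: → [15,24); WM=15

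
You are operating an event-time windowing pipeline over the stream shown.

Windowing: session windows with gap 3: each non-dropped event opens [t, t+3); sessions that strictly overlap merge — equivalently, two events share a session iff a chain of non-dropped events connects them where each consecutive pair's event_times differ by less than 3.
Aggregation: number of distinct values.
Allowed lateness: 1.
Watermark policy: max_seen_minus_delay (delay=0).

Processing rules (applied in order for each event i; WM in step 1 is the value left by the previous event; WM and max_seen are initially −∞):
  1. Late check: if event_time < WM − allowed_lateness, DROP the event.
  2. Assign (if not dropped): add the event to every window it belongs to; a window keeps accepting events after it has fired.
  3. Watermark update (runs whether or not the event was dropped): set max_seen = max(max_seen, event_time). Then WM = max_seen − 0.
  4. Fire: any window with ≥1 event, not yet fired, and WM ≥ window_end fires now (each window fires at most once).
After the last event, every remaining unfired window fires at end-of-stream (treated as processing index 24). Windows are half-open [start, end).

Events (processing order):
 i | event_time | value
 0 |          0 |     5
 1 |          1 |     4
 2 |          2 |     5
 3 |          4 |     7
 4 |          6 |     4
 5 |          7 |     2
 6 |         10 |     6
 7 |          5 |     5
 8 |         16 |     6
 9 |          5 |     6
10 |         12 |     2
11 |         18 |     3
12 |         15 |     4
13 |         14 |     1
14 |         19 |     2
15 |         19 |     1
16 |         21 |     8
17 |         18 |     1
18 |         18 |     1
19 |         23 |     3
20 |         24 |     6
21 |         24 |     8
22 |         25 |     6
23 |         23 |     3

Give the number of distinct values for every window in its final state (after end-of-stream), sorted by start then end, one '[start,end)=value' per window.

i=0 t=0 v=5: → [0,3); WM=0
i=1 t=1 v=4: → [0,4); WM=1
i=2 t=2 v=5: → [0,5); WM=2
i=3 t=4 v=7: → [0,7); WM=4
i=4 t=6 v=4: → [0,9); WM=6
i=5 t=7 v=2: → [0,10); WM=7
i=6 t=10 v=6: → [10,13); WM=10
i=7 t=5 v=5: DROP (t<10-1); WM=10
i=8 t=16 v=6: → [16,19); WM=16
i=9 t=5 v=6: DROP (t<16-1); WM=16
i=10 t=12 v=2: DROP (t<16-1); WM=16
i=11 t=18 v=3: → [16,21); WM=18
i=12 t=15 v=4: DROP (t<18-1); WM=18
i=13 t=14 v=1: DROP (t<18-1); WM=18
i=14 t=19 v=2: → [16,22); WM=19
i=15 t=19 v=1: → [16,22); WM=19
i=16 t=21 v=8: → [16,24); WM=21
i=17 t=18 v=1: DROP (t<21-1); WM=21
i=18 t=18 v=1: DROP (t<21-1); WM=21
i=19 t=23 v=3: → [16,26); WM=23
i=20 t=24 v=6: → [16,27); WM=24
i=21 t=24 v=8: → [16,27); WM=24
i=22 t=25 v=6: → [16,28); WM=25
i=23 t=23 v=3: DROP (t<25-1); WM=25

[0,10)=4 [10,13)=1 [16,28)=5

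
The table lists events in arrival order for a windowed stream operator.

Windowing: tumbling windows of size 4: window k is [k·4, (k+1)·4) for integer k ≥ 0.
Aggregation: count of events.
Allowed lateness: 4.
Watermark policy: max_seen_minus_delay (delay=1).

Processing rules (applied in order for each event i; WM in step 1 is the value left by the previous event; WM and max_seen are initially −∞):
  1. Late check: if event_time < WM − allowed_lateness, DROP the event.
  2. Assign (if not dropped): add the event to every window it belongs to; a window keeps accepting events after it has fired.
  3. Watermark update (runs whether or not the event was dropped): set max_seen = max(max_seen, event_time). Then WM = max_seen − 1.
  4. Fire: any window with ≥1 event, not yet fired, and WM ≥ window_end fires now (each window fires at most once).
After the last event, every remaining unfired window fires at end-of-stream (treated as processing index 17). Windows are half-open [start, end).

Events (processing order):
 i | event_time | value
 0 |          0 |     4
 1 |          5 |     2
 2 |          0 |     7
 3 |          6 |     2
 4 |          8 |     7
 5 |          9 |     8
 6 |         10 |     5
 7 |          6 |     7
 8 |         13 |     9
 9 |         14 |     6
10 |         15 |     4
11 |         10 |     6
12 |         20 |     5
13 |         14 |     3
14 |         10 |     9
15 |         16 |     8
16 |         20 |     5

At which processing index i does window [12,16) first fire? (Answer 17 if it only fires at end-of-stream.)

12

i=0 t=0 v=4: → [0,4); WM=-1
i=1 t=5 v=2: → [4,8); WM=4; [0,4) fires=1
i=2 t=0 v=7: → [0,4); WM=4
i=3 t=6 v=2: → [4,8); WM=5
i=4 t=8 v=7: → [8,12); WM=7
i=5 t=9 v=8: → [8,12); WM=8; [4,8) fires=2
i=6 t=10 v=5: → [8,12); WM=9
i=7 t=6 v=7: → [4,8); WM=9
i=8 t=13 v=9: → [12,16); WM=12; [8,12) fires=3
i=9 t=14 v=6: → [12,16); WM=13
i=10 t=15 v=4: → [12,16); WM=14
i=11 t=10 v=6: → [8,12); WM=14
i=12 t=20 v=5: → [20,24); WM=19; [12,16) fires=3
i=13 t=14 v=3: DROP (t<19-4); WM=19
i=14 t=10 v=9: DROP (t<19-4); WM=19
i=15 t=16 v=8: → [16,20); WM=19
i=16 t=20 v=5: → [20,24); WM=19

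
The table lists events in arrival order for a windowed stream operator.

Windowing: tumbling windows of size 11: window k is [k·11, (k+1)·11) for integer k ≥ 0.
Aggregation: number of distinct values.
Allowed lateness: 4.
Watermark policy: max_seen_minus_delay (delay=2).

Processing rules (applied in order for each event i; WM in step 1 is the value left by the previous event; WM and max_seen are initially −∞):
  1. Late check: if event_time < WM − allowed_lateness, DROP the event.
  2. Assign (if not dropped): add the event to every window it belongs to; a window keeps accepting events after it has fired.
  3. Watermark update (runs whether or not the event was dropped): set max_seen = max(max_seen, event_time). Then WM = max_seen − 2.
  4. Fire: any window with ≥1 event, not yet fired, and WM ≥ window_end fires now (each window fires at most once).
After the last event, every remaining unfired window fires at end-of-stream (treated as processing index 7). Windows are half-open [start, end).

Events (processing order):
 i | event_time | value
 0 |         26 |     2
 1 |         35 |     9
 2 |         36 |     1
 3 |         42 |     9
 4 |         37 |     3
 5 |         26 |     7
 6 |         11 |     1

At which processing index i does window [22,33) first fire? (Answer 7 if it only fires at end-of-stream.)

1

i=0 t=26 v=2: → [22,33); WM=24
i=1 t=35 v=9: → [33,44); WM=33; [22,33) fires=1
i=2 t=36 v=1: → [33,44); WM=34
i=3 t=42 v=9: → [33,44); WM=40
i=4 t=37 v=3: → [33,44); WM=40
i=5 t=26 v=7: DROP (t<40-4); WM=40
i=6 t=11 v=1: DROP (t<40-4); WM=40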